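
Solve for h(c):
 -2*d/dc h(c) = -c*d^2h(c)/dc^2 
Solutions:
 h(c) = C1 + C2*c^3


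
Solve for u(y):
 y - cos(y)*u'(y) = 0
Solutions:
 u(y) = C1 + Integral(y/cos(y), y)


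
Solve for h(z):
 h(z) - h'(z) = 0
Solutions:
 h(z) = C1*exp(z)


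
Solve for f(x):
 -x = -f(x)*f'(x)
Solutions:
 f(x) = -sqrt(C1 + x^2)
 f(x) = sqrt(C1 + x^2)


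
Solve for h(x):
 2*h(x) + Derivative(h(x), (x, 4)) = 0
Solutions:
 h(x) = (C1*sin(2^(3/4)*x/2) + C2*cos(2^(3/4)*x/2))*exp(-2^(3/4)*x/2) + (C3*sin(2^(3/4)*x/2) + C4*cos(2^(3/4)*x/2))*exp(2^(3/4)*x/2)


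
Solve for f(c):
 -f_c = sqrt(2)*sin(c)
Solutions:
 f(c) = C1 + sqrt(2)*cos(c)


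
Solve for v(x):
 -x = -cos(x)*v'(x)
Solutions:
 v(x) = C1 + Integral(x/cos(x), x)


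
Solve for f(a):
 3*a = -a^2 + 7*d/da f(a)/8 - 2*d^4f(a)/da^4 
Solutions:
 f(a) = C1 + C4*exp(2^(2/3)*7^(1/3)*a/4) + 8*a^3/21 + 12*a^2/7 + (C2*sin(2^(2/3)*sqrt(3)*7^(1/3)*a/8) + C3*cos(2^(2/3)*sqrt(3)*7^(1/3)*a/8))*exp(-2^(2/3)*7^(1/3)*a/8)


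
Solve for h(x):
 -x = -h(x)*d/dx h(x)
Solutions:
 h(x) = -sqrt(C1 + x^2)
 h(x) = sqrt(C1 + x^2)


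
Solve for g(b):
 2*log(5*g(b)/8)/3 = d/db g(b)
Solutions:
 3*Integral(1/(-log(_y) - log(5) + 3*log(2)), (_y, g(b)))/2 = C1 - b


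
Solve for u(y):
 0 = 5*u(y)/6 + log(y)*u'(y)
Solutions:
 u(y) = C1*exp(-5*li(y)/6)


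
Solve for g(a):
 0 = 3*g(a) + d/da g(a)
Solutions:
 g(a) = C1*exp(-3*a)


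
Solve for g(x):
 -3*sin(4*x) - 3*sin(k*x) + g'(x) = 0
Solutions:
 g(x) = C1 - 3*cos(4*x)/4 - 3*cos(k*x)/k


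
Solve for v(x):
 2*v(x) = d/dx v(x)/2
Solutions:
 v(x) = C1*exp(4*x)


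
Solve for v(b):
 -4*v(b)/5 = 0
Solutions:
 v(b) = 0


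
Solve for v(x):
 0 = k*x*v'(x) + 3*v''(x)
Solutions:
 v(x) = Piecewise((-sqrt(6)*sqrt(pi)*C1*erf(sqrt(6)*sqrt(k)*x/6)/(2*sqrt(k)) - C2, (k > 0) | (k < 0)), (-C1*x - C2, True))


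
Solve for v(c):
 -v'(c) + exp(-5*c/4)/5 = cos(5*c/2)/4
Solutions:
 v(c) = C1 - sin(5*c/2)/10 - 4*exp(-5*c/4)/25


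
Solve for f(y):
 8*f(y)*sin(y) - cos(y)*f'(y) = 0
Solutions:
 f(y) = C1/cos(y)^8


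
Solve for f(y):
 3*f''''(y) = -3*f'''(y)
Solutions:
 f(y) = C1 + C2*y + C3*y^2 + C4*exp(-y)


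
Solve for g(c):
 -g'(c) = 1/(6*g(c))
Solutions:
 g(c) = -sqrt(C1 - 3*c)/3
 g(c) = sqrt(C1 - 3*c)/3


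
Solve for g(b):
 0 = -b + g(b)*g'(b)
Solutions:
 g(b) = -sqrt(C1 + b^2)
 g(b) = sqrt(C1 + b^2)


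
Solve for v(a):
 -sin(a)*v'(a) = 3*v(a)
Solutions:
 v(a) = C1*(cos(a) + 1)^(3/2)/(cos(a) - 1)^(3/2)


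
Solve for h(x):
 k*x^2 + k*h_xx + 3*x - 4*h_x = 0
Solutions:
 h(x) = C1 + C2*exp(4*x/k) + k^3*x/32 + k^2*x^2/16 + k*x^3/12 + 3*k*x/16 + 3*x^2/8


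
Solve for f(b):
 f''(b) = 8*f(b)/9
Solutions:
 f(b) = C1*exp(-2*sqrt(2)*b/3) + C2*exp(2*sqrt(2)*b/3)


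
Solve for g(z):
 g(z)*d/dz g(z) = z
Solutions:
 g(z) = -sqrt(C1 + z^2)
 g(z) = sqrt(C1 + z^2)


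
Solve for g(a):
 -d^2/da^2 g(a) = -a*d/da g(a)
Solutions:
 g(a) = C1 + C2*erfi(sqrt(2)*a/2)


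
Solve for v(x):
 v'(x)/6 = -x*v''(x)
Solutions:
 v(x) = C1 + C2*x^(5/6)


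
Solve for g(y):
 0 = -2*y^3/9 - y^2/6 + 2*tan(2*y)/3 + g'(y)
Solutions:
 g(y) = C1 + y^4/18 + y^3/18 + log(cos(2*y))/3


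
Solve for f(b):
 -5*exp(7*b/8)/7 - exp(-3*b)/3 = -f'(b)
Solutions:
 f(b) = C1 + 40*exp(7*b/8)/49 - exp(-3*b)/9


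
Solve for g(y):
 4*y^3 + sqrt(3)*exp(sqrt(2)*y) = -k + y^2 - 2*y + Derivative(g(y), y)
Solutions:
 g(y) = C1 + k*y + y^4 - y^3/3 + y^2 + sqrt(6)*exp(sqrt(2)*y)/2


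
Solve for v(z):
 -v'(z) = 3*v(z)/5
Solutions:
 v(z) = C1*exp(-3*z/5)


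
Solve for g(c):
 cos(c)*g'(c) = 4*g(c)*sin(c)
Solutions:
 g(c) = C1/cos(c)^4


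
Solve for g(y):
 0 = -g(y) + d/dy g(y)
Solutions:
 g(y) = C1*exp(y)


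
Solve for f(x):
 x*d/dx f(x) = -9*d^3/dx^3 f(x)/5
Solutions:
 f(x) = C1 + Integral(C2*airyai(-15^(1/3)*x/3) + C3*airybi(-15^(1/3)*x/3), x)


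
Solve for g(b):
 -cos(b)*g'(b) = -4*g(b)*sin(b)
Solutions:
 g(b) = C1/cos(b)^4


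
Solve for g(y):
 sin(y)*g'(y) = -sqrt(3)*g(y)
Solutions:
 g(y) = C1*(cos(y) + 1)^(sqrt(3)/2)/(cos(y) - 1)^(sqrt(3)/2)


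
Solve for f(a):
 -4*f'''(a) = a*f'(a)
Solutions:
 f(a) = C1 + Integral(C2*airyai(-2^(1/3)*a/2) + C3*airybi(-2^(1/3)*a/2), a)


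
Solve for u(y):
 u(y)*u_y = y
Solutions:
 u(y) = -sqrt(C1 + y^2)
 u(y) = sqrt(C1 + y^2)


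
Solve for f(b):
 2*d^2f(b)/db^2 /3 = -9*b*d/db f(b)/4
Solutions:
 f(b) = C1 + C2*erf(3*sqrt(3)*b/4)


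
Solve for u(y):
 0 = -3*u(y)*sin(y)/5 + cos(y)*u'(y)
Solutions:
 u(y) = C1/cos(y)^(3/5)


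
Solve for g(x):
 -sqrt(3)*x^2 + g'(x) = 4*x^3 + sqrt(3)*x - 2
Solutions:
 g(x) = C1 + x^4 + sqrt(3)*x^3/3 + sqrt(3)*x^2/2 - 2*x


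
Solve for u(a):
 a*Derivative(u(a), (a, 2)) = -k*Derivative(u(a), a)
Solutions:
 u(a) = C1 + a^(1 - re(k))*(C2*sin(log(a)*Abs(im(k))) + C3*cos(log(a)*im(k)))


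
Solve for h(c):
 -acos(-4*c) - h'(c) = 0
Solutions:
 h(c) = C1 - c*acos(-4*c) - sqrt(1 - 16*c^2)/4


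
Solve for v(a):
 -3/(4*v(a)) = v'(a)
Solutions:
 v(a) = -sqrt(C1 - 6*a)/2
 v(a) = sqrt(C1 - 6*a)/2


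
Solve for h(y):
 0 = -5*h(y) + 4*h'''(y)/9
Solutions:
 h(y) = C3*exp(90^(1/3)*y/2) + (C1*sin(3*10^(1/3)*3^(1/6)*y/4) + C2*cos(3*10^(1/3)*3^(1/6)*y/4))*exp(-90^(1/3)*y/4)


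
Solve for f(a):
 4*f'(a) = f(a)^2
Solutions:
 f(a) = -4/(C1 + a)


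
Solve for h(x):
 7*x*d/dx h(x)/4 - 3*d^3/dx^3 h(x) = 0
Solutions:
 h(x) = C1 + Integral(C2*airyai(126^(1/3)*x/6) + C3*airybi(126^(1/3)*x/6), x)


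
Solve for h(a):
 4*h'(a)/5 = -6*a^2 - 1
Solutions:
 h(a) = C1 - 5*a^3/2 - 5*a/4


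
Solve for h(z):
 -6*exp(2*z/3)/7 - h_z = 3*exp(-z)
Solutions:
 h(z) = C1 - 9*exp(2*z/3)/7 + 3*exp(-z)


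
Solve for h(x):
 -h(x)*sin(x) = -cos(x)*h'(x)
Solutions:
 h(x) = C1/cos(x)


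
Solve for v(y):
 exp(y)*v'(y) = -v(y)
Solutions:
 v(y) = C1*exp(exp(-y))


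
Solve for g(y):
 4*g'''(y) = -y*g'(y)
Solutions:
 g(y) = C1 + Integral(C2*airyai(-2^(1/3)*y/2) + C3*airybi(-2^(1/3)*y/2), y)


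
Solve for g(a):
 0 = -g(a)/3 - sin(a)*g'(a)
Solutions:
 g(a) = C1*(cos(a) + 1)^(1/6)/(cos(a) - 1)^(1/6)


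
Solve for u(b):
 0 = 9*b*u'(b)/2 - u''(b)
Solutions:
 u(b) = C1 + C2*erfi(3*b/2)


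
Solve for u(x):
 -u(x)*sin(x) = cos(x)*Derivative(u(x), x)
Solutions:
 u(x) = C1*cos(x)


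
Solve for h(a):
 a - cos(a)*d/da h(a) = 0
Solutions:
 h(a) = C1 + Integral(a/cos(a), a)


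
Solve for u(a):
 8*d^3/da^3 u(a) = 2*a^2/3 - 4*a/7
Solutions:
 u(a) = C1 + C2*a + C3*a^2 + a^5/720 - a^4/336


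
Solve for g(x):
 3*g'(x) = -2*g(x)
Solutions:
 g(x) = C1*exp(-2*x/3)


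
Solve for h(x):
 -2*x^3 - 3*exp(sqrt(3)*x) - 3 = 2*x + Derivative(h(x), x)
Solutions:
 h(x) = C1 - x^4/2 - x^2 - 3*x - sqrt(3)*exp(sqrt(3)*x)


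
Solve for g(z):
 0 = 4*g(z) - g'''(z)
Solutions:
 g(z) = C3*exp(2^(2/3)*z) + (C1*sin(2^(2/3)*sqrt(3)*z/2) + C2*cos(2^(2/3)*sqrt(3)*z/2))*exp(-2^(2/3)*z/2)


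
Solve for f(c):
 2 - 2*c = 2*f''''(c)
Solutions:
 f(c) = C1 + C2*c + C3*c^2 + C4*c^3 - c^5/120 + c^4/24


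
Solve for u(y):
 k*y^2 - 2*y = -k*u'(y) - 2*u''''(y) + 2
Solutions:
 u(y) = C1 + C2*exp(2^(2/3)*y*(-k)^(1/3)/2) + C3*exp(2^(2/3)*y*(-k)^(1/3)*(-1 + sqrt(3)*I)/4) + C4*exp(-2^(2/3)*y*(-k)^(1/3)*(1 + sqrt(3)*I)/4) - y^3/3 + y^2/k + 2*y/k


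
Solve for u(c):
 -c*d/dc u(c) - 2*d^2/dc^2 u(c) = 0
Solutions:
 u(c) = C1 + C2*erf(c/2)


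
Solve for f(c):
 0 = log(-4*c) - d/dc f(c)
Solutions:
 f(c) = C1 + c*log(-c) + c*(-1 + 2*log(2))


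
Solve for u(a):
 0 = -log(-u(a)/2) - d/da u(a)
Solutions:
 Integral(1/(log(-_y) - log(2)), (_y, u(a))) = C1 - a


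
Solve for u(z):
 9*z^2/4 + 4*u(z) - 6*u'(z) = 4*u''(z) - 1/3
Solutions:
 u(z) = C1*exp(-2*z) + C2*exp(z/2) - 9*z^2/16 - 27*z/16 - 359/96


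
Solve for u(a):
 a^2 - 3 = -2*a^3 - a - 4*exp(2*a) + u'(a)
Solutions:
 u(a) = C1 + a^4/2 + a^3/3 + a^2/2 - 3*a + 2*exp(2*a)


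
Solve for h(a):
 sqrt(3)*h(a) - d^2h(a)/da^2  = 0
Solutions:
 h(a) = C1*exp(-3^(1/4)*a) + C2*exp(3^(1/4)*a)


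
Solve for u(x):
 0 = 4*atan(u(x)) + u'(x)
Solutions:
 Integral(1/atan(_y), (_y, u(x))) = C1 - 4*x


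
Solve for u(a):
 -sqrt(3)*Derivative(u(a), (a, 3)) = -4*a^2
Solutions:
 u(a) = C1 + C2*a + C3*a^2 + sqrt(3)*a^5/45


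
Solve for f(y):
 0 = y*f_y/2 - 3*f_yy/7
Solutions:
 f(y) = C1 + C2*erfi(sqrt(21)*y/6)


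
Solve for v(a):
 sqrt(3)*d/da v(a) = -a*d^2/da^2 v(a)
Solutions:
 v(a) = C1 + C2*a^(1 - sqrt(3))


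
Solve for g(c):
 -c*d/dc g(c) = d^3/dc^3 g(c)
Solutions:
 g(c) = C1 + Integral(C2*airyai(-c) + C3*airybi(-c), c)


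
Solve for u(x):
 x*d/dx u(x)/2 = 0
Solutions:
 u(x) = C1


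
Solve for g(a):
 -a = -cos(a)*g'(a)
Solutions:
 g(a) = C1 + Integral(a/cos(a), a)


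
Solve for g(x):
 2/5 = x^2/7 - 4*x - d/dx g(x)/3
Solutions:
 g(x) = C1 + x^3/7 - 6*x^2 - 6*x/5


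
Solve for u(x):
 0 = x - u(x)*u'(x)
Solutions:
 u(x) = -sqrt(C1 + x^2)
 u(x) = sqrt(C1 + x^2)


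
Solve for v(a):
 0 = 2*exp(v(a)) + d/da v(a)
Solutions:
 v(a) = log(1/(C1 + 2*a))


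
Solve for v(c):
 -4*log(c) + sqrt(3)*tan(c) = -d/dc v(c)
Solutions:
 v(c) = C1 + 4*c*log(c) - 4*c + sqrt(3)*log(cos(c))


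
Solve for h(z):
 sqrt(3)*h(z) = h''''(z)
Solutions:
 h(z) = C1*exp(-3^(1/8)*z) + C2*exp(3^(1/8)*z) + C3*sin(3^(1/8)*z) + C4*cos(3^(1/8)*z)


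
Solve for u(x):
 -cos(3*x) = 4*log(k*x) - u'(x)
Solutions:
 u(x) = C1 + 4*x*log(k*x) - 4*x + sin(3*x)/3


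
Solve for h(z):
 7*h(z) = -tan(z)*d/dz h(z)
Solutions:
 h(z) = C1/sin(z)^7


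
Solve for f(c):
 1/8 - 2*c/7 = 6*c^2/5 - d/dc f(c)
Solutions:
 f(c) = C1 + 2*c^3/5 + c^2/7 - c/8


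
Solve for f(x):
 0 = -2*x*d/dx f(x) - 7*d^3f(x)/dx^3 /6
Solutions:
 f(x) = C1 + Integral(C2*airyai(-12^(1/3)*7^(2/3)*x/7) + C3*airybi(-12^(1/3)*7^(2/3)*x/7), x)


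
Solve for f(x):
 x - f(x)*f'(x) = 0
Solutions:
 f(x) = -sqrt(C1 + x^2)
 f(x) = sqrt(C1 + x^2)


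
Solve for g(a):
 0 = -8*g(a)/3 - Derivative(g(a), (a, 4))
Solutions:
 g(a) = (C1*sin(2^(1/4)*3^(3/4)*a/3) + C2*cos(2^(1/4)*3^(3/4)*a/3))*exp(-2^(1/4)*3^(3/4)*a/3) + (C3*sin(2^(1/4)*3^(3/4)*a/3) + C4*cos(2^(1/4)*3^(3/4)*a/3))*exp(2^(1/4)*3^(3/4)*a/3)


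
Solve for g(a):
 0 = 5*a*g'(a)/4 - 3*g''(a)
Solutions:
 g(a) = C1 + C2*erfi(sqrt(30)*a/12)


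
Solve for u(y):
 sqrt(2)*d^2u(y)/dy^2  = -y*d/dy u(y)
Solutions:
 u(y) = C1 + C2*erf(2^(1/4)*y/2)


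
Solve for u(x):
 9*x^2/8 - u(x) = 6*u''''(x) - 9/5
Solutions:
 u(x) = 9*x^2/8 + (C1*sin(2^(1/4)*3^(3/4)*x/6) + C2*cos(2^(1/4)*3^(3/4)*x/6))*exp(-2^(1/4)*3^(3/4)*x/6) + (C3*sin(2^(1/4)*3^(3/4)*x/6) + C4*cos(2^(1/4)*3^(3/4)*x/6))*exp(2^(1/4)*3^(3/4)*x/6) + 9/5


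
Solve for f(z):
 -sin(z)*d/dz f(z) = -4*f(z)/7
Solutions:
 f(z) = C1*(cos(z) - 1)^(2/7)/(cos(z) + 1)^(2/7)


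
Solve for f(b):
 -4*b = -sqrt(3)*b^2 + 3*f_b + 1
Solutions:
 f(b) = C1 + sqrt(3)*b^3/9 - 2*b^2/3 - b/3


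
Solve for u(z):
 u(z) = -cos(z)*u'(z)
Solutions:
 u(z) = C1*sqrt(sin(z) - 1)/sqrt(sin(z) + 1)


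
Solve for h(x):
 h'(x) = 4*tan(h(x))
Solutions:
 h(x) = pi - asin(C1*exp(4*x))
 h(x) = asin(C1*exp(4*x))


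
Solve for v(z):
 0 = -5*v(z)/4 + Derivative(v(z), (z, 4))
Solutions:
 v(z) = C1*exp(-sqrt(2)*5^(1/4)*z/2) + C2*exp(sqrt(2)*5^(1/4)*z/2) + C3*sin(sqrt(2)*5^(1/4)*z/2) + C4*cos(sqrt(2)*5^(1/4)*z/2)


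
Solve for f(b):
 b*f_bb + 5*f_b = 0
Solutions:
 f(b) = C1 + C2/b^4


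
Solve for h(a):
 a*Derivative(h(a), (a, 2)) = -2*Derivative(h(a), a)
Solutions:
 h(a) = C1 + C2/a


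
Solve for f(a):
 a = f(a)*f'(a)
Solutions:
 f(a) = -sqrt(C1 + a^2)
 f(a) = sqrt(C1 + a^2)


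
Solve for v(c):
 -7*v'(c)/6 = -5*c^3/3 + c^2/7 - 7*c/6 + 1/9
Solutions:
 v(c) = C1 + 5*c^4/14 - 2*c^3/49 + c^2/2 - 2*c/21


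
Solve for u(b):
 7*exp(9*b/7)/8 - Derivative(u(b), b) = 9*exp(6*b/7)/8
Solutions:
 u(b) = C1 + 49*exp(9*b/7)/72 - 21*exp(6*b/7)/16


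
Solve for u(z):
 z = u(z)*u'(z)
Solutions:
 u(z) = -sqrt(C1 + z^2)
 u(z) = sqrt(C1 + z^2)


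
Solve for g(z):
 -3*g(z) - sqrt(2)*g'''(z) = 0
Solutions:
 g(z) = C3*exp(-2^(5/6)*3^(1/3)*z/2) + (C1*sin(6^(5/6)*z/4) + C2*cos(6^(5/6)*z/4))*exp(2^(5/6)*3^(1/3)*z/4)


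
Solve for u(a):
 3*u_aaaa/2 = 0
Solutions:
 u(a) = C1 + C2*a + C3*a^2 + C4*a^3


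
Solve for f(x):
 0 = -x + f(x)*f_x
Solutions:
 f(x) = -sqrt(C1 + x^2)
 f(x) = sqrt(C1 + x^2)


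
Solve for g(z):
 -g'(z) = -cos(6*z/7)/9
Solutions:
 g(z) = C1 + 7*sin(6*z/7)/54


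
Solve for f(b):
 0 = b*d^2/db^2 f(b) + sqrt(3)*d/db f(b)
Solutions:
 f(b) = C1 + C2*b^(1 - sqrt(3))


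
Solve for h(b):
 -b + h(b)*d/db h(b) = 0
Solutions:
 h(b) = -sqrt(C1 + b^2)
 h(b) = sqrt(C1 + b^2)


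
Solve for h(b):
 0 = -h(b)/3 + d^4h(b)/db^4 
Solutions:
 h(b) = C1*exp(-3^(3/4)*b/3) + C2*exp(3^(3/4)*b/3) + C3*sin(3^(3/4)*b/3) + C4*cos(3^(3/4)*b/3)


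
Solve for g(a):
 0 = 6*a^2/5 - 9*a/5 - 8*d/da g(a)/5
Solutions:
 g(a) = C1 + a^3/4 - 9*a^2/16


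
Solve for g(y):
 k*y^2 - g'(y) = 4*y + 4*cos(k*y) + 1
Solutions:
 g(y) = C1 + k*y^3/3 - 2*y^2 - y - 4*sin(k*y)/k


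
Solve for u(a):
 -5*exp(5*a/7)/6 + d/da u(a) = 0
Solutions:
 u(a) = C1 + 7*exp(5*a/7)/6


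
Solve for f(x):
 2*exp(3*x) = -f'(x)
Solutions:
 f(x) = C1 - 2*exp(3*x)/3


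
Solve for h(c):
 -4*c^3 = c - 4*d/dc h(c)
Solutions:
 h(c) = C1 + c^4/4 + c^2/8


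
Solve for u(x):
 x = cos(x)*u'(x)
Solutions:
 u(x) = C1 + Integral(x/cos(x), x)


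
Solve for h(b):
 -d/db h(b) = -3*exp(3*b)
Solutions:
 h(b) = C1 + exp(3*b)


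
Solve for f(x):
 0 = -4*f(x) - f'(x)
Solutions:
 f(x) = C1*exp(-4*x)


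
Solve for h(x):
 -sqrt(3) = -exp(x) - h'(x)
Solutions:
 h(x) = C1 + sqrt(3)*x - exp(x)


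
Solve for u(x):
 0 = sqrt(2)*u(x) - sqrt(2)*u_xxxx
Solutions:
 u(x) = C1*exp(-x) + C2*exp(x) + C3*sin(x) + C4*cos(x)


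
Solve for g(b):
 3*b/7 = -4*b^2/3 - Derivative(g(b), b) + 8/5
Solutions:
 g(b) = C1 - 4*b^3/9 - 3*b^2/14 + 8*b/5


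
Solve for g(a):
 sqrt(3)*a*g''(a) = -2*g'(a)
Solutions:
 g(a) = C1 + C2*a^(1 - 2*sqrt(3)/3)


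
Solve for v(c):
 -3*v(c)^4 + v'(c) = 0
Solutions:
 v(c) = (-1/(C1 + 9*c))^(1/3)
 v(c) = (-1/(C1 + 3*c))^(1/3)*(-3^(2/3) - 3*3^(1/6)*I)/6
 v(c) = (-1/(C1 + 3*c))^(1/3)*(-3^(2/3) + 3*3^(1/6)*I)/6


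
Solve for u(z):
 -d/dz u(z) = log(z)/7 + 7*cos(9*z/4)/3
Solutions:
 u(z) = C1 - z*log(z)/7 + z/7 - 28*sin(9*z/4)/27


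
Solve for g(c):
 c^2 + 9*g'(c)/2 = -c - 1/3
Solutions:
 g(c) = C1 - 2*c^3/27 - c^2/9 - 2*c/27


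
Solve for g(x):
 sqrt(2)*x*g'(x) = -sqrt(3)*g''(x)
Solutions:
 g(x) = C1 + C2*erf(6^(3/4)*x/6)


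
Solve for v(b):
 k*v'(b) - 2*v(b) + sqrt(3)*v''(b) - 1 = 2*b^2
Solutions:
 v(b) = C1*exp(sqrt(3)*b*(-k + sqrt(k^2 + 8*sqrt(3)))/6) + C2*exp(-sqrt(3)*b*(k + sqrt(k^2 + 8*sqrt(3)))/6) - b^2 - b*k - k^2/2 - sqrt(3) - 1/2


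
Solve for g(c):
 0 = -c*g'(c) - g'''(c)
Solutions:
 g(c) = C1 + Integral(C2*airyai(-c) + C3*airybi(-c), c)


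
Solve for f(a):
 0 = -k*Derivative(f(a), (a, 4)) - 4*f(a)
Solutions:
 f(a) = C1*exp(-sqrt(2)*a*(-1/k)^(1/4)) + C2*exp(sqrt(2)*a*(-1/k)^(1/4)) + C3*exp(-sqrt(2)*I*a*(-1/k)^(1/4)) + C4*exp(sqrt(2)*I*a*(-1/k)^(1/4))


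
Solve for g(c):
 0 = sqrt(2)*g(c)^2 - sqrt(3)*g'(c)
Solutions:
 g(c) = -3/(C1 + sqrt(6)*c)


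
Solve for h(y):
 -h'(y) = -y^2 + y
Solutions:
 h(y) = C1 + y^3/3 - y^2/2


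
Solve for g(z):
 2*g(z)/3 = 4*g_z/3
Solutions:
 g(z) = C1*exp(z/2)


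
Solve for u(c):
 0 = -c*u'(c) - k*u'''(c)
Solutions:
 u(c) = C1 + Integral(C2*airyai(c*(-1/k)^(1/3)) + C3*airybi(c*(-1/k)^(1/3)), c)


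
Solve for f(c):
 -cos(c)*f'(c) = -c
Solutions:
 f(c) = C1 + Integral(c/cos(c), c)


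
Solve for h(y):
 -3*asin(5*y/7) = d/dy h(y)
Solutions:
 h(y) = C1 - 3*y*asin(5*y/7) - 3*sqrt(49 - 25*y^2)/5


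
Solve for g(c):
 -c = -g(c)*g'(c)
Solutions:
 g(c) = -sqrt(C1 + c^2)
 g(c) = sqrt(C1 + c^2)


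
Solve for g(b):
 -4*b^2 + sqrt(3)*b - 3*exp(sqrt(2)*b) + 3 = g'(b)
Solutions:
 g(b) = C1 - 4*b^3/3 + sqrt(3)*b^2/2 + 3*b - 3*sqrt(2)*exp(sqrt(2)*b)/2


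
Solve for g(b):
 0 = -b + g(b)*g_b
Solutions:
 g(b) = -sqrt(C1 + b^2)
 g(b) = sqrt(C1 + b^2)


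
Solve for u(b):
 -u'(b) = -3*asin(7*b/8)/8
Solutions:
 u(b) = C1 + 3*b*asin(7*b/8)/8 + 3*sqrt(64 - 49*b^2)/56


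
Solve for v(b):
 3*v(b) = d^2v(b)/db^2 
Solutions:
 v(b) = C1*exp(-sqrt(3)*b) + C2*exp(sqrt(3)*b)


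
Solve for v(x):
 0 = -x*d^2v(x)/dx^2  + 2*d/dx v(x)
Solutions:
 v(x) = C1 + C2*x^3


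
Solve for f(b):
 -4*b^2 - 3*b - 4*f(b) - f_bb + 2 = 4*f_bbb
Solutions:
 f(b) = C1*exp(b*(-2 + (24*sqrt(1299) + 865)^(-1/3) + (24*sqrt(1299) + 865)^(1/3))/24)*sin(sqrt(3)*b*(-(24*sqrt(1299) + 865)^(1/3) + (24*sqrt(1299) + 865)^(-1/3))/24) + C2*exp(b*(-2 + (24*sqrt(1299) + 865)^(-1/3) + (24*sqrt(1299) + 865)^(1/3))/24)*cos(sqrt(3)*b*(-(24*sqrt(1299) + 865)^(1/3) + (24*sqrt(1299) + 865)^(-1/3))/24) + C3*exp(-b*((24*sqrt(1299) + 865)^(-1/3) + 1 + (24*sqrt(1299) + 865)^(1/3))/12) - b^2 - 3*b/4 + 1


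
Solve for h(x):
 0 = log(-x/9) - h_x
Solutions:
 h(x) = C1 + x*log(-x) + x*(-2*log(3) - 1)


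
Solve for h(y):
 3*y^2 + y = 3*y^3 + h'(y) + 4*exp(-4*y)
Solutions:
 h(y) = C1 - 3*y^4/4 + y^3 + y^2/2 + exp(-4*y)


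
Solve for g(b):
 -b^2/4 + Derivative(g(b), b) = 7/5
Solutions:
 g(b) = C1 + b^3/12 + 7*b/5


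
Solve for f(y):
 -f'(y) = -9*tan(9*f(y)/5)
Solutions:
 f(y) = -5*asin(C1*exp(81*y/5))/9 + 5*pi/9
 f(y) = 5*asin(C1*exp(81*y/5))/9


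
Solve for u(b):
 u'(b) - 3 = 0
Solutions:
 u(b) = C1 + 3*b


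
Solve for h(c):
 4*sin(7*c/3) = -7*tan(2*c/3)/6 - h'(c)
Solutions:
 h(c) = C1 + 7*log(cos(2*c/3))/4 + 12*cos(7*c/3)/7


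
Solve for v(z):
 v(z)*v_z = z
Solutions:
 v(z) = -sqrt(C1 + z^2)
 v(z) = sqrt(C1 + z^2)


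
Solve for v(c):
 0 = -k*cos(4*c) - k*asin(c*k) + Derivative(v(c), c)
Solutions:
 v(c) = C1 + k*Piecewise((c*asin(c*k) + sin(4*c)/4 + sqrt(-c^2*k^2 + 1)/k, Ne(k, 0)), (sin(4*c)/4, True))


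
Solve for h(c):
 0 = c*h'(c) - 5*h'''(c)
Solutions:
 h(c) = C1 + Integral(C2*airyai(5^(2/3)*c/5) + C3*airybi(5^(2/3)*c/5), c)


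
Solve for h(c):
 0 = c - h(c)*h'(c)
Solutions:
 h(c) = -sqrt(C1 + c^2)
 h(c) = sqrt(C1 + c^2)


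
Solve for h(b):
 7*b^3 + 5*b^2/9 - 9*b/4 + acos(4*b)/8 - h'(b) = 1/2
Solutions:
 h(b) = C1 + 7*b^4/4 + 5*b^3/27 - 9*b^2/8 + b*acos(4*b)/8 - b/2 - sqrt(1 - 16*b^2)/32


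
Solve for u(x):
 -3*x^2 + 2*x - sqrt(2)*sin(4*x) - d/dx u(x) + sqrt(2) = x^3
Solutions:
 u(x) = C1 - x^4/4 - x^3 + x^2 + sqrt(2)*x + sqrt(2)*cos(4*x)/4


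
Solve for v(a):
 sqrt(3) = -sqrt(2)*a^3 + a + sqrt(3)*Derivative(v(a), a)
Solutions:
 v(a) = C1 + sqrt(6)*a^4/12 - sqrt(3)*a^2/6 + a


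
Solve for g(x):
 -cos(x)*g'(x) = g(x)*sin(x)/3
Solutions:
 g(x) = C1*cos(x)^(1/3)


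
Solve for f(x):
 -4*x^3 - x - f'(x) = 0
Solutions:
 f(x) = C1 - x^4 - x^2/2


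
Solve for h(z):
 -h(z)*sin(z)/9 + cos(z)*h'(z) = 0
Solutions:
 h(z) = C1/cos(z)^(1/9)


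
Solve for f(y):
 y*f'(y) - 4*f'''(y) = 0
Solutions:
 f(y) = C1 + Integral(C2*airyai(2^(1/3)*y/2) + C3*airybi(2^(1/3)*y/2), y)


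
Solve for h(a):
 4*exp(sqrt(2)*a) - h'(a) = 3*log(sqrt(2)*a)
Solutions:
 h(a) = C1 - 3*a*log(a) + a*(3 - 3*log(2)/2) + 2*sqrt(2)*exp(sqrt(2)*a)


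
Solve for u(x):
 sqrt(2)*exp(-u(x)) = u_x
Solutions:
 u(x) = log(C1 + sqrt(2)*x)


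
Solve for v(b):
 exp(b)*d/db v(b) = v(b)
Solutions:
 v(b) = C1*exp(-exp(-b))


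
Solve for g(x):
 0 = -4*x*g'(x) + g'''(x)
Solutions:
 g(x) = C1 + Integral(C2*airyai(2^(2/3)*x) + C3*airybi(2^(2/3)*x), x)


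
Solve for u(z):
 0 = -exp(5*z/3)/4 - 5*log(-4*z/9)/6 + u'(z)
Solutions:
 u(z) = C1 + 5*z*log(-z)/6 + 5*z*(-2*log(3) - 1 + 2*log(2))/6 + 3*exp(5*z/3)/20


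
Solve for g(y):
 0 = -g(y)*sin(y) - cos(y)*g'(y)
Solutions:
 g(y) = C1*cos(y)


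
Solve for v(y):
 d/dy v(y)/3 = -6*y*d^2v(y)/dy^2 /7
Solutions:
 v(y) = C1 + C2*y^(11/18)


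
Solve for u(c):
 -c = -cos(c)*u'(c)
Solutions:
 u(c) = C1 + Integral(c/cos(c), c)


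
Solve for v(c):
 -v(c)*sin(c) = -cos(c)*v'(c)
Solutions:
 v(c) = C1/cos(c)


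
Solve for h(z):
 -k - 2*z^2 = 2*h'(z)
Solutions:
 h(z) = C1 - k*z/2 - z^3/3


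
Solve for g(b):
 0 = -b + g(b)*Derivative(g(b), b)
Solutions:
 g(b) = -sqrt(C1 + b^2)
 g(b) = sqrt(C1 + b^2)


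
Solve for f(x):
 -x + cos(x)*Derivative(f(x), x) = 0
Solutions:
 f(x) = C1 + Integral(x/cos(x), x)


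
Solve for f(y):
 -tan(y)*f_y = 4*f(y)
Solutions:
 f(y) = C1/sin(y)^4


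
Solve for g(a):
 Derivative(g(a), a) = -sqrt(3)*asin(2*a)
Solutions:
 g(a) = C1 - sqrt(3)*(a*asin(2*a) + sqrt(1 - 4*a^2)/2)


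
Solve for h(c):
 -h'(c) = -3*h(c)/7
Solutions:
 h(c) = C1*exp(3*c/7)


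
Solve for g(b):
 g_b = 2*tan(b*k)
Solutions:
 g(b) = C1 + 2*Piecewise((-log(cos(b*k))/k, Ne(k, 0)), (0, True))


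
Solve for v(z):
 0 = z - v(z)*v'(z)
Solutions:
 v(z) = -sqrt(C1 + z^2)
 v(z) = sqrt(C1 + z^2)


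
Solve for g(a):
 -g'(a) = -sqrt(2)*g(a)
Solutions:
 g(a) = C1*exp(sqrt(2)*a)


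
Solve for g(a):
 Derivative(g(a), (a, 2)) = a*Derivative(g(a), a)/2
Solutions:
 g(a) = C1 + C2*erfi(a/2)


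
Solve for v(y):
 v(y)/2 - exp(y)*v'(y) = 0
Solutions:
 v(y) = C1*exp(-exp(-y)/2)


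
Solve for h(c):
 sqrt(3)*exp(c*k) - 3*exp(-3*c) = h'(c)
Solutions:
 h(c) = C1 + exp(-3*c) + sqrt(3)*exp(c*k)/k


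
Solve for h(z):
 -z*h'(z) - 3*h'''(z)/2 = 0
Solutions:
 h(z) = C1 + Integral(C2*airyai(-2^(1/3)*3^(2/3)*z/3) + C3*airybi(-2^(1/3)*3^(2/3)*z/3), z)


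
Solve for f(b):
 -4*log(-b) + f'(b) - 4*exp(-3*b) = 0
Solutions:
 f(b) = C1 + 4*b*log(-b) - 4*b - 4*exp(-3*b)/3


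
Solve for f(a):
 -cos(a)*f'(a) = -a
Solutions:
 f(a) = C1 + Integral(a/cos(a), a)


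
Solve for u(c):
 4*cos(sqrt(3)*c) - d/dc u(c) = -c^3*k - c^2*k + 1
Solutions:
 u(c) = C1 + c^4*k/4 + c^3*k/3 - c + 4*sqrt(3)*sin(sqrt(3)*c)/3


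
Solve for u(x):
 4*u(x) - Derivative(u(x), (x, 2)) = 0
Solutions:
 u(x) = C1*exp(-2*x) + C2*exp(2*x)


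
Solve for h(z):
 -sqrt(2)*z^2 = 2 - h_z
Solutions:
 h(z) = C1 + sqrt(2)*z^3/3 + 2*z


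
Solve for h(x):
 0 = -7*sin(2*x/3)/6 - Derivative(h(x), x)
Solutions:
 h(x) = C1 + 7*cos(2*x/3)/4


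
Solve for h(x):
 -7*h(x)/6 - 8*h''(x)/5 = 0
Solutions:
 h(x) = C1*sin(sqrt(105)*x/12) + C2*cos(sqrt(105)*x/12)


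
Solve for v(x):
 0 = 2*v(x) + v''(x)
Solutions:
 v(x) = C1*sin(sqrt(2)*x) + C2*cos(sqrt(2)*x)


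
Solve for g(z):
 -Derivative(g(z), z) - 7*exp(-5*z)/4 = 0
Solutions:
 g(z) = C1 + 7*exp(-5*z)/20


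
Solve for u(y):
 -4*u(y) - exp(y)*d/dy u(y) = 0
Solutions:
 u(y) = C1*exp(4*exp(-y))


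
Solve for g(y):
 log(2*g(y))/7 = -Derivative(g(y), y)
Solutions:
 7*Integral(1/(log(_y) + log(2)), (_y, g(y))) = C1 - y


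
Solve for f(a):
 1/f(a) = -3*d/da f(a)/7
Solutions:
 f(a) = -sqrt(C1 - 42*a)/3
 f(a) = sqrt(C1 - 42*a)/3


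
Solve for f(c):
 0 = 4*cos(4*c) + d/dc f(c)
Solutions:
 f(c) = C1 - sin(4*c)


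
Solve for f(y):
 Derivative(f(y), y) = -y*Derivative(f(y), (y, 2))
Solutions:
 f(y) = C1 + C2*log(y)


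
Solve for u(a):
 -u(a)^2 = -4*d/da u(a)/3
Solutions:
 u(a) = -4/(C1 + 3*a)


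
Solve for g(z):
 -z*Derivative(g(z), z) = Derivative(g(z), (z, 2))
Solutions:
 g(z) = C1 + C2*erf(sqrt(2)*z/2)


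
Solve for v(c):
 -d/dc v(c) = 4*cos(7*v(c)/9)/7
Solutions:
 4*c/7 - 9*log(sin(7*v(c)/9) - 1)/14 + 9*log(sin(7*v(c)/9) + 1)/14 = C1


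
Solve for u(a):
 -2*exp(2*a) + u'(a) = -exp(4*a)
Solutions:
 u(a) = C1 - exp(4*a)/4 + exp(2*a)


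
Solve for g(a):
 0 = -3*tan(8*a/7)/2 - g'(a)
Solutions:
 g(a) = C1 + 21*log(cos(8*a/7))/16


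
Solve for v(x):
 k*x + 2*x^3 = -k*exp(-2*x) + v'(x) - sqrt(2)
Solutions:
 v(x) = C1 + k*x^2/2 - k*exp(-2*x)/2 + x^4/2 + sqrt(2)*x


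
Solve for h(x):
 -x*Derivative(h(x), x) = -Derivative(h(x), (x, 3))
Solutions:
 h(x) = C1 + Integral(C2*airyai(x) + C3*airybi(x), x)


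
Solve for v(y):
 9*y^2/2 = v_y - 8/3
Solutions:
 v(y) = C1 + 3*y^3/2 + 8*y/3


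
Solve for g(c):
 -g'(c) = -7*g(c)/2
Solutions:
 g(c) = C1*exp(7*c/2)


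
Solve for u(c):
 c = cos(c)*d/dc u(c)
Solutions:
 u(c) = C1 + Integral(c/cos(c), c)


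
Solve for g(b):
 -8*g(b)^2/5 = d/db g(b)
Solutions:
 g(b) = 5/(C1 + 8*b)


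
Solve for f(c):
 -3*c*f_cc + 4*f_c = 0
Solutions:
 f(c) = C1 + C2*c^(7/3)


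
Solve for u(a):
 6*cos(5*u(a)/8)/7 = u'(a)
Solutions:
 -6*a/7 - 4*log(sin(5*u(a)/8) - 1)/5 + 4*log(sin(5*u(a)/8) + 1)/5 = C1


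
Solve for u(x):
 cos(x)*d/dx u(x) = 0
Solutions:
 u(x) = C1


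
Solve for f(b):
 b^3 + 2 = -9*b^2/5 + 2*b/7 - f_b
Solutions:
 f(b) = C1 - b^4/4 - 3*b^3/5 + b^2/7 - 2*b


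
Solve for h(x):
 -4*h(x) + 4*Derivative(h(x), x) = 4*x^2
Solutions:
 h(x) = C1*exp(x) - x^2 - 2*x - 2


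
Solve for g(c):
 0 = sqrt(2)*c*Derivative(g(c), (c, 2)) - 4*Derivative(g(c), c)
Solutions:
 g(c) = C1 + C2*c^(1 + 2*sqrt(2))


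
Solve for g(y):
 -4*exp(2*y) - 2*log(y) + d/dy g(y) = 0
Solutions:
 g(y) = C1 + 2*y*log(y) - 2*y + 2*exp(2*y)


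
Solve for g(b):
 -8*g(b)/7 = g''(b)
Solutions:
 g(b) = C1*sin(2*sqrt(14)*b/7) + C2*cos(2*sqrt(14)*b/7)


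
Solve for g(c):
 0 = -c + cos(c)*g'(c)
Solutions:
 g(c) = C1 + Integral(c/cos(c), c)


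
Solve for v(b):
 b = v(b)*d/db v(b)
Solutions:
 v(b) = -sqrt(C1 + b^2)
 v(b) = sqrt(C1 + b^2)


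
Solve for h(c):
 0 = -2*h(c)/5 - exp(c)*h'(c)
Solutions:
 h(c) = C1*exp(2*exp(-c)/5)


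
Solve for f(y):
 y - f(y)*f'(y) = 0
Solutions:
 f(y) = -sqrt(C1 + y^2)
 f(y) = sqrt(C1 + y^2)


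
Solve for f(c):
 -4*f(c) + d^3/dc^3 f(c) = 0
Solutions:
 f(c) = C3*exp(2^(2/3)*c) + (C1*sin(2^(2/3)*sqrt(3)*c/2) + C2*cos(2^(2/3)*sqrt(3)*c/2))*exp(-2^(2/3)*c/2)


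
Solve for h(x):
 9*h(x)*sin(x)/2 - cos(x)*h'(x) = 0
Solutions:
 h(x) = C1/cos(x)^(9/2)


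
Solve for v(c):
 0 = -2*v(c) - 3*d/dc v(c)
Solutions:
 v(c) = C1*exp(-2*c/3)


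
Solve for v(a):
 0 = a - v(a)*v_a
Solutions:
 v(a) = -sqrt(C1 + a^2)
 v(a) = sqrt(C1 + a^2)


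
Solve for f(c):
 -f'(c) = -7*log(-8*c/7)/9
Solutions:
 f(c) = C1 + 7*c*log(-c)/9 + 7*c*(-log(7) - 1 + 3*log(2))/9


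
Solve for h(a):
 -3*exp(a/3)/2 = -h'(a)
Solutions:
 h(a) = C1 + 9*exp(a/3)/2


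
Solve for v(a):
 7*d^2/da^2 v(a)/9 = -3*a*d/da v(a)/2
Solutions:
 v(a) = C1 + C2*erf(3*sqrt(21)*a/14)


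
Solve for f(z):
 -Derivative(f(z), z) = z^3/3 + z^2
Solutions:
 f(z) = C1 - z^4/12 - z^3/3


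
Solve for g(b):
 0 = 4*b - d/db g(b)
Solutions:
 g(b) = C1 + 2*b^2


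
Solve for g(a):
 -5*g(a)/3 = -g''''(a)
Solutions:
 g(a) = C1*exp(-3^(3/4)*5^(1/4)*a/3) + C2*exp(3^(3/4)*5^(1/4)*a/3) + C3*sin(3^(3/4)*5^(1/4)*a/3) + C4*cos(3^(3/4)*5^(1/4)*a/3)


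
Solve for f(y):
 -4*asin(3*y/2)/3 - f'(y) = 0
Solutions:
 f(y) = C1 - 4*y*asin(3*y/2)/3 - 4*sqrt(4 - 9*y^2)/9


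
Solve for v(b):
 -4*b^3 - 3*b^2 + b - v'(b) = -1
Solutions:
 v(b) = C1 - b^4 - b^3 + b^2/2 + b


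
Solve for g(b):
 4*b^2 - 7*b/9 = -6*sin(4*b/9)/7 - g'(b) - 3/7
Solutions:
 g(b) = C1 - 4*b^3/3 + 7*b^2/18 - 3*b/7 + 27*cos(4*b/9)/14


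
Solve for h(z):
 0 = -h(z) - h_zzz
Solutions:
 h(z) = C3*exp(-z) + (C1*sin(sqrt(3)*z/2) + C2*cos(sqrt(3)*z/2))*exp(z/2)


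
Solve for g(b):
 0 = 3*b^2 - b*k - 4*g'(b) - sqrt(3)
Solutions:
 g(b) = C1 + b^3/4 - b^2*k/8 - sqrt(3)*b/4


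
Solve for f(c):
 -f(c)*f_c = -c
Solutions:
 f(c) = -sqrt(C1 + c^2)
 f(c) = sqrt(C1 + c^2)


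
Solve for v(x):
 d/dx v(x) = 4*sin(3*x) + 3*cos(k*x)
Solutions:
 v(x) = C1 - 4*cos(3*x)/3 + 3*sin(k*x)/k


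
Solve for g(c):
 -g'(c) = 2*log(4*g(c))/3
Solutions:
 3*Integral(1/(log(_y) + 2*log(2)), (_y, g(c)))/2 = C1 - c


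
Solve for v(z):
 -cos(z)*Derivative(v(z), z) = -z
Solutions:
 v(z) = C1 + Integral(z/cos(z), z)


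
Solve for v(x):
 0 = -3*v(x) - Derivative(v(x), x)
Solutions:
 v(x) = C1*exp(-3*x)


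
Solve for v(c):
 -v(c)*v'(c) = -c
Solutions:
 v(c) = -sqrt(C1 + c^2)
 v(c) = sqrt(C1 + c^2)


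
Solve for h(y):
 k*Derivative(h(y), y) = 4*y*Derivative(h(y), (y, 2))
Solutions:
 h(y) = C1 + y^(re(k)/4 + 1)*(C2*sin(log(y)*Abs(im(k))/4) + C3*cos(log(y)*im(k)/4))


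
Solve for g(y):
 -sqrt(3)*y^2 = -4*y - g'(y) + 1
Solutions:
 g(y) = C1 + sqrt(3)*y^3/3 - 2*y^2 + y


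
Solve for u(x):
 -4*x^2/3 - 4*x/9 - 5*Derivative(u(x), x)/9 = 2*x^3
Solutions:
 u(x) = C1 - 9*x^4/10 - 4*x^3/5 - 2*x^2/5


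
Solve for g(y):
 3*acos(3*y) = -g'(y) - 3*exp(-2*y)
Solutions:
 g(y) = C1 - 3*y*acos(3*y) + sqrt(1 - 9*y^2) + 3*exp(-2*y)/2


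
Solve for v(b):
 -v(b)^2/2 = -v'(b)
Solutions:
 v(b) = -2/(C1 + b)


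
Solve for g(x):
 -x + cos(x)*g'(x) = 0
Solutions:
 g(x) = C1 + Integral(x/cos(x), x)


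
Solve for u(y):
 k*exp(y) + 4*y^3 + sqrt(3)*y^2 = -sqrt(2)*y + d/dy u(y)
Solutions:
 u(y) = C1 + k*exp(y) + y^4 + sqrt(3)*y^3/3 + sqrt(2)*y^2/2


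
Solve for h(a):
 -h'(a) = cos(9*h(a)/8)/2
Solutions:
 a/2 - 4*log(sin(9*h(a)/8) - 1)/9 + 4*log(sin(9*h(a)/8) + 1)/9 = C1


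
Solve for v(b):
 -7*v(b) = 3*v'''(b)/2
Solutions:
 v(b) = C3*exp(-14^(1/3)*3^(2/3)*b/3) + (C1*sin(14^(1/3)*3^(1/6)*b/2) + C2*cos(14^(1/3)*3^(1/6)*b/2))*exp(14^(1/3)*3^(2/3)*b/6)


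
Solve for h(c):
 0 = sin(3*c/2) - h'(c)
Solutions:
 h(c) = C1 - 2*cos(3*c/2)/3


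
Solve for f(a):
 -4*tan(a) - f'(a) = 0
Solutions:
 f(a) = C1 + 4*log(cos(a))


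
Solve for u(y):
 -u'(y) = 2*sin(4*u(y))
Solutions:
 u(y) = -acos((-C1 - exp(16*y))/(C1 - exp(16*y)))/4 + pi/2
 u(y) = acos((-C1 - exp(16*y))/(C1 - exp(16*y)))/4


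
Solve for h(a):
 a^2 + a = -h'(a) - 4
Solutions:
 h(a) = C1 - a^3/3 - a^2/2 - 4*a


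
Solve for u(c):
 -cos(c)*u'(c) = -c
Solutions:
 u(c) = C1 + Integral(c/cos(c), c)


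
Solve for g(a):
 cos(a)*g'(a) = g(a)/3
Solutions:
 g(a) = C1*(sin(a) + 1)^(1/6)/(sin(a) - 1)^(1/6)


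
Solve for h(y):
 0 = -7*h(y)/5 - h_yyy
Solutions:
 h(y) = C3*exp(-5^(2/3)*7^(1/3)*y/5) + (C1*sin(sqrt(3)*5^(2/3)*7^(1/3)*y/10) + C2*cos(sqrt(3)*5^(2/3)*7^(1/3)*y/10))*exp(5^(2/3)*7^(1/3)*y/10)


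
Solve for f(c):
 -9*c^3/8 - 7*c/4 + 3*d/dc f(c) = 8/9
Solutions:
 f(c) = C1 + 3*c^4/32 + 7*c^2/24 + 8*c/27


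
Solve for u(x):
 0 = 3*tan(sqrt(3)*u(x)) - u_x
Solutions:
 u(x) = sqrt(3)*(pi - asin(C1*exp(3*sqrt(3)*x)))/3
 u(x) = sqrt(3)*asin(C1*exp(3*sqrt(3)*x))/3


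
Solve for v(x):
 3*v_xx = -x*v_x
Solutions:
 v(x) = C1 + C2*erf(sqrt(6)*x/6)


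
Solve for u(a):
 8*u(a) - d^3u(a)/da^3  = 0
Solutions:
 u(a) = C3*exp(2*a) + (C1*sin(sqrt(3)*a) + C2*cos(sqrt(3)*a))*exp(-a)


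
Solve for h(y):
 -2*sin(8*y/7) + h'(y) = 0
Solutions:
 h(y) = C1 - 7*cos(8*y/7)/4


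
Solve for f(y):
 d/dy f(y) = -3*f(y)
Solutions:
 f(y) = C1*exp(-3*y)


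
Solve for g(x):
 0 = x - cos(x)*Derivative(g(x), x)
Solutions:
 g(x) = C1 + Integral(x/cos(x), x)


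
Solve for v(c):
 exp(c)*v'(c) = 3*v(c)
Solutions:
 v(c) = C1*exp(-3*exp(-c))


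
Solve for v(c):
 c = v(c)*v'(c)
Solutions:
 v(c) = -sqrt(C1 + c^2)
 v(c) = sqrt(C1 + c^2)


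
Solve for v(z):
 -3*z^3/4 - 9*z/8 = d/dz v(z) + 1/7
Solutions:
 v(z) = C1 - 3*z^4/16 - 9*z^2/16 - z/7


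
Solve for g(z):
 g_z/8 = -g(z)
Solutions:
 g(z) = C1*exp(-8*z)


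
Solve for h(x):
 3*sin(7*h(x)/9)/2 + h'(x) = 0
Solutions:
 3*x/2 + 9*log(cos(7*h(x)/9) - 1)/14 - 9*log(cos(7*h(x)/9) + 1)/14 = C1


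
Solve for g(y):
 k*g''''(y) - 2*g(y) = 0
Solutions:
 g(y) = C1*exp(-2^(1/4)*y*(1/k)^(1/4)) + C2*exp(2^(1/4)*y*(1/k)^(1/4)) + C3*exp(-2^(1/4)*I*y*(1/k)^(1/4)) + C4*exp(2^(1/4)*I*y*(1/k)^(1/4))


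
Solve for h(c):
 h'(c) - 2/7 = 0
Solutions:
 h(c) = C1 + 2*c/7


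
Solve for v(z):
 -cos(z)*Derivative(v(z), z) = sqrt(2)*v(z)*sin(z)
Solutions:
 v(z) = C1*cos(z)^(sqrt(2))


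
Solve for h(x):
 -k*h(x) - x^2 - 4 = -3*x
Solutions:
 h(x) = (-x^2 + 3*x - 4)/k


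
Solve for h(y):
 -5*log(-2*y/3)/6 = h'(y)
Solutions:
 h(y) = C1 - 5*y*log(-y)/6 + 5*y*(-log(2) + 1 + log(3))/6


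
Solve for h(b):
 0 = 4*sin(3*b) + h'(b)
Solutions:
 h(b) = C1 + 4*cos(3*b)/3


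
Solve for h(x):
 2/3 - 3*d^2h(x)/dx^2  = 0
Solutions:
 h(x) = C1 + C2*x + x^2/9


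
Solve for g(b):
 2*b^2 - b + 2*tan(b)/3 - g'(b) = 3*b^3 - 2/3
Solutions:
 g(b) = C1 - 3*b^4/4 + 2*b^3/3 - b^2/2 + 2*b/3 - 2*log(cos(b))/3


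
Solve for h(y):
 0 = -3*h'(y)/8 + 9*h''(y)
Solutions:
 h(y) = C1 + C2*exp(y/24)


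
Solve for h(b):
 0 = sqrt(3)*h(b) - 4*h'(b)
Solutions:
 h(b) = C1*exp(sqrt(3)*b/4)


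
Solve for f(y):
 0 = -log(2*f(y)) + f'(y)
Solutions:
 -Integral(1/(log(_y) + log(2)), (_y, f(y))) = C1 - y


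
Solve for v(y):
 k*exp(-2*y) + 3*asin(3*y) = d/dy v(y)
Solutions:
 v(y) = C1 - k*exp(-2*y)/2 + 3*y*asin(3*y) + sqrt(1 - 9*y^2)


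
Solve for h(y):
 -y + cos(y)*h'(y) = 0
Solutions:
 h(y) = C1 + Integral(y/cos(y), y)


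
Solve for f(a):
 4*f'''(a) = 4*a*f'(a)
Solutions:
 f(a) = C1 + Integral(C2*airyai(a) + C3*airybi(a), a)


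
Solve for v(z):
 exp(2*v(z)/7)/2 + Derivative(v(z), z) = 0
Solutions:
 v(z) = 7*log(-sqrt(-1/(C1 - z))) + 7*log(7)/2
 v(z) = 7*log(-1/(C1 - z))/2 + 7*log(7)/2


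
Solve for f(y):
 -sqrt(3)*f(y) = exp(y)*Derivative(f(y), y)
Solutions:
 f(y) = C1*exp(sqrt(3)*exp(-y))


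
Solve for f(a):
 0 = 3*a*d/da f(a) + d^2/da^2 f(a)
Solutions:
 f(a) = C1 + C2*erf(sqrt(6)*a/2)


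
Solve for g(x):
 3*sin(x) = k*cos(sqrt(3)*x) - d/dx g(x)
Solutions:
 g(x) = C1 + sqrt(3)*k*sin(sqrt(3)*x)/3 + 3*cos(x)


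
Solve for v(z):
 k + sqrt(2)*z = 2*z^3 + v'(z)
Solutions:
 v(z) = C1 + k*z - z^4/2 + sqrt(2)*z^2/2


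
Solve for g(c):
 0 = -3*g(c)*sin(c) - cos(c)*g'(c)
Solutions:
 g(c) = C1*cos(c)^3


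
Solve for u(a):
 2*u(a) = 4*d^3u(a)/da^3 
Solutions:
 u(a) = C3*exp(2^(2/3)*a/2) + (C1*sin(2^(2/3)*sqrt(3)*a/4) + C2*cos(2^(2/3)*sqrt(3)*a/4))*exp(-2^(2/3)*a/4)


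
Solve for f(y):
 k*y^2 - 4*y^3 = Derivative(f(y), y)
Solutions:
 f(y) = C1 + k*y^3/3 - y^4


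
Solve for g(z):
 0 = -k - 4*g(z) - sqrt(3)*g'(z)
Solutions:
 g(z) = C1*exp(-4*sqrt(3)*z/3) - k/4


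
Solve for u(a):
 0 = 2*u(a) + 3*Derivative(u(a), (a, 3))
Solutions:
 u(a) = C3*exp(-2^(1/3)*3^(2/3)*a/3) + (C1*sin(2^(1/3)*3^(1/6)*a/2) + C2*cos(2^(1/3)*3^(1/6)*a/2))*exp(2^(1/3)*3^(2/3)*a/6)


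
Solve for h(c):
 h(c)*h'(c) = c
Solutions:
 h(c) = -sqrt(C1 + c^2)
 h(c) = sqrt(C1 + c^2)


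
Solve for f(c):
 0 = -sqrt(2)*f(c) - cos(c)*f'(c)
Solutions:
 f(c) = C1*(sin(c) - 1)^(sqrt(2)/2)/(sin(c) + 1)^(sqrt(2)/2)


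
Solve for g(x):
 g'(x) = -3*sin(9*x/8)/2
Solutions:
 g(x) = C1 + 4*cos(9*x/8)/3


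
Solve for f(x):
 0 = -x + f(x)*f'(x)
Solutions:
 f(x) = -sqrt(C1 + x^2)
 f(x) = sqrt(C1 + x^2)


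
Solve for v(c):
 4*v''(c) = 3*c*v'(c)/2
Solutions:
 v(c) = C1 + C2*erfi(sqrt(3)*c/4)


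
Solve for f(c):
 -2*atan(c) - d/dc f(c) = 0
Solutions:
 f(c) = C1 - 2*c*atan(c) + log(c^2 + 1)


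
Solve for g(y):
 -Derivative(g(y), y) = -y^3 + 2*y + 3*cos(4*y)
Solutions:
 g(y) = C1 + y^4/4 - y^2 - 3*sin(4*y)/4


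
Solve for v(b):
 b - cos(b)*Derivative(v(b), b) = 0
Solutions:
 v(b) = C1 + Integral(b/cos(b), b)


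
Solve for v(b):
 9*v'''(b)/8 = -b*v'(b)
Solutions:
 v(b) = C1 + Integral(C2*airyai(-2*3^(1/3)*b/3) + C3*airybi(-2*3^(1/3)*b/3), b)


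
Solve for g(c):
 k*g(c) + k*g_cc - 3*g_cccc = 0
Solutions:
 g(c) = C1*exp(-sqrt(6)*c*sqrt(k - sqrt(k*(k + 12)))/6) + C2*exp(sqrt(6)*c*sqrt(k - sqrt(k*(k + 12)))/6) + C3*exp(-sqrt(6)*c*sqrt(k + sqrt(k*(k + 12)))/6) + C4*exp(sqrt(6)*c*sqrt(k + sqrt(k*(k + 12)))/6)


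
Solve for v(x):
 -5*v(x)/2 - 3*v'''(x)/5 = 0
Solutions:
 v(x) = C3*exp(-30^(2/3)*x/6) + (C1*sin(10^(2/3)*3^(1/6)*x/4) + C2*cos(10^(2/3)*3^(1/6)*x/4))*exp(30^(2/3)*x/12)


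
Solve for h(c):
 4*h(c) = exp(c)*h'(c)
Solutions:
 h(c) = C1*exp(-4*exp(-c))


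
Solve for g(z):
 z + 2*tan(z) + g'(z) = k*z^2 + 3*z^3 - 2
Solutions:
 g(z) = C1 + k*z^3/3 + 3*z^4/4 - z^2/2 - 2*z + 2*log(cos(z))


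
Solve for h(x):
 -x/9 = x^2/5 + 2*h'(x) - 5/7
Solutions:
 h(x) = C1 - x^3/30 - x^2/36 + 5*x/14


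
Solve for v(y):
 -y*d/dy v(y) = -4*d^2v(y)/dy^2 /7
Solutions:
 v(y) = C1 + C2*erfi(sqrt(14)*y/4)


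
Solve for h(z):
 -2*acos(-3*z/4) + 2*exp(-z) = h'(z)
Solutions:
 h(z) = C1 - 2*z*acos(-3*z/4) - 2*sqrt(16 - 9*z^2)/3 - 2*exp(-z)


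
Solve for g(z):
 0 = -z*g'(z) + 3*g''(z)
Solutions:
 g(z) = C1 + C2*erfi(sqrt(6)*z/6)


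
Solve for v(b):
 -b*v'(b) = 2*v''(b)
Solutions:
 v(b) = C1 + C2*erf(b/2)


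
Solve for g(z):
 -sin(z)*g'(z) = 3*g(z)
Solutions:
 g(z) = C1*(cos(z) + 1)^(3/2)/(cos(z) - 1)^(3/2)


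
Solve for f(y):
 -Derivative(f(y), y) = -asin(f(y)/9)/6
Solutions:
 Integral(1/asin(_y/9), (_y, f(y))) = C1 + y/6


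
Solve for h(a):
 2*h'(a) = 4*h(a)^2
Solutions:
 h(a) = -1/(C1 + 2*a)


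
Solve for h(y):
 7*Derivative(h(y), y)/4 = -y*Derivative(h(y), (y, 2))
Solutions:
 h(y) = C1 + C2/y^(3/4)


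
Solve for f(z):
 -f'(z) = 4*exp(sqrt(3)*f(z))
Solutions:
 f(z) = sqrt(3)*(2*log(1/(C1 + 4*z)) - log(3))/6


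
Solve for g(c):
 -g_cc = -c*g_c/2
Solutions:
 g(c) = C1 + C2*erfi(c/2)


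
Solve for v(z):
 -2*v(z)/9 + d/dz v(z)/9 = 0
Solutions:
 v(z) = C1*exp(2*z)


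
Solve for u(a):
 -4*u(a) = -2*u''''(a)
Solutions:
 u(a) = C1*exp(-2^(1/4)*a) + C2*exp(2^(1/4)*a) + C3*sin(2^(1/4)*a) + C4*cos(2^(1/4)*a)


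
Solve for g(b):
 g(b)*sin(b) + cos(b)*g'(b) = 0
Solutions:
 g(b) = C1*cos(b)


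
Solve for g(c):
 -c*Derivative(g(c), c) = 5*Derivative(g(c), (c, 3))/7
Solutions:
 g(c) = C1 + Integral(C2*airyai(-5^(2/3)*7^(1/3)*c/5) + C3*airybi(-5^(2/3)*7^(1/3)*c/5), c)


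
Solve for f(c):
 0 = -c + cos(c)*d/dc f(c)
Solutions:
 f(c) = C1 + Integral(c/cos(c), c)


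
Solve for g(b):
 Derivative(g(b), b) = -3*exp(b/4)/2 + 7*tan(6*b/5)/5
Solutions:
 g(b) = C1 - 6*exp(b/4) - 7*log(cos(6*b/5))/6


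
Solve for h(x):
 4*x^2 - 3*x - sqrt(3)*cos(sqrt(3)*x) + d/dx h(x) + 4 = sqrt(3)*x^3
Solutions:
 h(x) = C1 + sqrt(3)*x^4/4 - 4*x^3/3 + 3*x^2/2 - 4*x + sin(sqrt(3)*x)


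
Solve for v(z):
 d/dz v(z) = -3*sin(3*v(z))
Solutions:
 v(z) = -acos((-C1 - exp(18*z))/(C1 - exp(18*z)))/3 + 2*pi/3
 v(z) = acos((-C1 - exp(18*z))/(C1 - exp(18*z)))/3


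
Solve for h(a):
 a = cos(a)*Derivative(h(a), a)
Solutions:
 h(a) = C1 + Integral(a/cos(a), a)


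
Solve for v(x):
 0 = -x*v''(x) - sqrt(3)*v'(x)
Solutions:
 v(x) = C1 + C2*x^(1 - sqrt(3))


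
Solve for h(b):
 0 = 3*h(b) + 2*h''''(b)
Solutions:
 h(b) = (C1*sin(6^(1/4)*b/2) + C2*cos(6^(1/4)*b/2))*exp(-6^(1/4)*b/2) + (C3*sin(6^(1/4)*b/2) + C4*cos(6^(1/4)*b/2))*exp(6^(1/4)*b/2)


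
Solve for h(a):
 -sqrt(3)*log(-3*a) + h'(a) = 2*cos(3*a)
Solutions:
 h(a) = C1 + sqrt(3)*a*(log(-a) - 1) + sqrt(3)*a*log(3) + 2*sin(3*a)/3
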